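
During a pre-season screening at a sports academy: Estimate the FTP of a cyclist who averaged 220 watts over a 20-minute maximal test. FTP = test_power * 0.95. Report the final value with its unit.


FTP = 220 * 0.95 = 209.0 W

209.0 W


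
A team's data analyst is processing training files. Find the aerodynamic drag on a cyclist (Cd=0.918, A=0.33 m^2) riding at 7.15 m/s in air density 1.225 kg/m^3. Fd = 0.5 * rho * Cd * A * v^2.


Fd = 0.5 * 1.225 * 0.918 * 0.33 * 7.15^2
= 0.5 * 1.225 * 0.918 * 0.33 * 51.1225
= 9.486 N

9.486 N


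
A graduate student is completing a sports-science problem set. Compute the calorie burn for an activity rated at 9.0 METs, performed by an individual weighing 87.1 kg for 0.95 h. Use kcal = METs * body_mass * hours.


Product of METs and mass = 9.0 * 87.1 = 783.9
Total kcal = 783.9 * 0.95 = 744.71 kcal

744.71 kcal


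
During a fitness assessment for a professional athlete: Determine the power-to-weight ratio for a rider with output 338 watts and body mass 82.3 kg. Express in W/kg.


P/W = 338 / 82.3 = 4.107 W/kg

4.107 W/kg


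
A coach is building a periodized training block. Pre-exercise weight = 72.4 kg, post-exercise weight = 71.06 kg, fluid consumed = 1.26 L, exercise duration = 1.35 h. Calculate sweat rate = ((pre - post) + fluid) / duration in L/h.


Weight loss = 72.4 - 71.06 = 1.34 kg (approx L)
Total sweat = 1.34 + 1.26 = 2.6 L
Sweat rate = 2.6 / 1.35 = 1.926 L/h

1.926 L/h


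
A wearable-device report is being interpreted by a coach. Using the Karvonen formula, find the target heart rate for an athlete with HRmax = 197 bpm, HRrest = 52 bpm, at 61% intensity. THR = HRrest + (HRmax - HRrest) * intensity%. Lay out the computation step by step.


HRR = 197 - 52 = 145
THR = 52 + 145 * 0.61
= 52 + 88.45
= 140.45 bpm

140.45 bpm


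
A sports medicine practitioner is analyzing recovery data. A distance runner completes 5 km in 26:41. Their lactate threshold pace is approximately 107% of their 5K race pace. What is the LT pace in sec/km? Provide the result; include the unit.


Convert to seconds: 26 min 41 s = 1601 s
Pace per km = 1601 / 5 = 320.2 s/km
LT pace = 320.2 * 1.07 = 342.61 s/km

342.61 s/km


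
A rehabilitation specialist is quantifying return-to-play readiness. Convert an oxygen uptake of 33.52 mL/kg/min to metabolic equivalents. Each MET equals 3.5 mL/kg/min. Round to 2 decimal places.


One MET = 3.5 mL/kg/min
Number of METs = 33.52 / 3.5
= 9.58 METs

9.58 METs


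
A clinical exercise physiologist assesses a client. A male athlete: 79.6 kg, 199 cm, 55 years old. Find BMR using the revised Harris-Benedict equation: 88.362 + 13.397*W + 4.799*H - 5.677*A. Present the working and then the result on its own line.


Intercept = 88.362
Weight contribution = 13.397 * 79.6 = 1066.4012
Height contribution = 4.799 * 199 = 955.001
Age contribution = 5.677 * 55 = 312.235
BMR = 88.362 + 1066.4012 + 955.001 - 312.235
= 1797.53 kcal/day

1797.53 kcal/day


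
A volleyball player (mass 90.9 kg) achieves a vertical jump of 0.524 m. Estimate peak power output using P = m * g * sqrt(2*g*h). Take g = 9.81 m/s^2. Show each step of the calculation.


2 * g * h = 2 * 9.81 * 0.524 = 10.28088
sqrt(10.28088) = 3.206381 m/s
P = 90.9 * 9.81 * 3.206381 = 2859.22 W

2859.22 W


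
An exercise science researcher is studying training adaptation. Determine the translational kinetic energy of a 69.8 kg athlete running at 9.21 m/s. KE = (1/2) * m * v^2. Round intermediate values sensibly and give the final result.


KE = 0.5 * m * v^2
= 0.5 * 69.8 * 9.21^2
= 0.5 * 69.8 * 84.8241
= 2960.36 J

2960.36 J


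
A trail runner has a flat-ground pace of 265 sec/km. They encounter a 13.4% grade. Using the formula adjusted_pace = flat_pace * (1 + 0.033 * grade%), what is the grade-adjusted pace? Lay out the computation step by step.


Grade factor = 1 + 0.033 * 13.4 = 1.4422
Adjusted = 265 * 1.4422 = 382.18 sec/km

382.18 s/km


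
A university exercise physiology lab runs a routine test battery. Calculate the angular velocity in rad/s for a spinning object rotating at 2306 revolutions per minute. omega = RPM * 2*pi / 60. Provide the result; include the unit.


omega = RPM * 2*pi / 60
= 2306 * 6.28318531 / 60
= 241.484 rad/s

241.484 rad/s


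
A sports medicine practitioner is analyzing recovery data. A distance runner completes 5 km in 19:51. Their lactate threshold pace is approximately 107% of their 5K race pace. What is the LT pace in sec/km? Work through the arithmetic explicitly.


Convert to seconds: 19 min 51 s = 1191 s
Pace per km = 1191 / 5 = 238.2 s/km
LT pace = 238.2 * 1.07 = 254.87 s/km

254.87 s/km


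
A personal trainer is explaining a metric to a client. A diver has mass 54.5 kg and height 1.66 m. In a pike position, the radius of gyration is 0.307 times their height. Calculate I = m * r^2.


r = 0.307 * 1.66 = 0.50962 m
I = m * r^2 = 54.5 * 0.259713 = 14.154 kg*m^2

14.154 kg*m^2


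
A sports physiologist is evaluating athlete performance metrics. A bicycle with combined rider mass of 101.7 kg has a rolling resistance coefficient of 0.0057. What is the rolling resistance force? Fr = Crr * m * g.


Fr = 0.0057 * 101.7 * 9.81
= 0.57969 * 9.81
= 5.687 N

5.687 N


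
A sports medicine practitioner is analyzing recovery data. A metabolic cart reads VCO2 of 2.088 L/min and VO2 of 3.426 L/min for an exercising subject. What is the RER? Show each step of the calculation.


RER = VCO2 / VO2 = 2.088 / 3.426 = 0.6095

0.6095


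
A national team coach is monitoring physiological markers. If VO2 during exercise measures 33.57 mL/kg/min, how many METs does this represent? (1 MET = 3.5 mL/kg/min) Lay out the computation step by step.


METs = VO2 / 3.5 = 33.57 / 3.5 = 9.59

9.59 METs


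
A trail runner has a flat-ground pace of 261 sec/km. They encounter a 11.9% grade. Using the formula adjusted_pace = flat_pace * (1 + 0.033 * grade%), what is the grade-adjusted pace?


Grade factor = 1 + 0.033 * 11.9 = 1.3927
Adjusted = 261 * 1.3927 = 363.49 sec/km

363.49 s/km


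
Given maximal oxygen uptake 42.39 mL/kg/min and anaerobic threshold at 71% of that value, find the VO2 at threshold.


Percentage as decimal = 0.71
VO2 at AT = 42.39 * 0.71 = 30.1 mL/kg/min

30.1 mL/kg/min


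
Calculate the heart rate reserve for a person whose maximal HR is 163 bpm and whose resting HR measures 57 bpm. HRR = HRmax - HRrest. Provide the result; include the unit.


HRmax = 163 bpm
HRrest = 57 bpm
HRR = 163 - 57 = 106 bpm

106 bpm


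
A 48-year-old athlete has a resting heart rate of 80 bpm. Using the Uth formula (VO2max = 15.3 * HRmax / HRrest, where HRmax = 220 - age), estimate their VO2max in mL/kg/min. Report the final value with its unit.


HRmax = 220 - 48 = 172 bpm
Ratio = HRmax / HRrest = 172 / 80 = 2.15
VO2max = 15.3 * 2.15 = 32.9 mL/kg/min

32.9 mL/kg/min


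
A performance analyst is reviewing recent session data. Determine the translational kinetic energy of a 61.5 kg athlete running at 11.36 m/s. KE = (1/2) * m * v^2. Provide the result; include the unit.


KE = 0.5 * m * v^2
= 0.5 * 61.5 * 11.36^2
= 0.5 * 61.5 * 129.0496
= 3968.28 J

3968.28 J


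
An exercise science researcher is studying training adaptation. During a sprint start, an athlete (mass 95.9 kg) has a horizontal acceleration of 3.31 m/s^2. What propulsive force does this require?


Propulsive force = mass * acceleration
= 95.9 kg * 3.31 m/s^2
= 317.43 N

317.43 N


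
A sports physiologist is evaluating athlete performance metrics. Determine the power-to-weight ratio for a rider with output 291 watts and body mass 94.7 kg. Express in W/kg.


P/W = 291 / 94.7 = 3.073 W/kg

3.073 W/kg


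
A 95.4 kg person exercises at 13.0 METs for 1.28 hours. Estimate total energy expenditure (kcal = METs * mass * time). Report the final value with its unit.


Energy = METs * mass(kg) * time(h)
= 13.0 * 95.4 * 1.28
= 1587.46 kcal

1587.46 kcal


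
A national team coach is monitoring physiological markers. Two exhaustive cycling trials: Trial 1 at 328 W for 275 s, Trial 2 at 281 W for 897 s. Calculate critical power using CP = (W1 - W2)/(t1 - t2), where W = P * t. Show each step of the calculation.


W1 = 328 * 275 = 90200 J
W2 = 281 * 897 = 252057 J
CP = (90200 - 252057) / (275 - 897)
= -161857 / -622
= 260.22 W

260.22 W


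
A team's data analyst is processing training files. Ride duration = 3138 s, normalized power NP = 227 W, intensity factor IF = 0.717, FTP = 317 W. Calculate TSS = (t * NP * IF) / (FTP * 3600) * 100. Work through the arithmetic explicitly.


Numerator = 3138 * 227 * 0.717 = 510737.742
Denominator = 317 * 3600 = 1141200
TSS = 510737.742 / 1141200 * 100
= 44.75

44.75 TSS


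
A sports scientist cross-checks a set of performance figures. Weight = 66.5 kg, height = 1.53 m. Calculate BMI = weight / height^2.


height^2 = 1.53^2 = 2.3409
BMI = 66.5 / 2.3409 = 28.41 kg/m^2

28.41 kg/m^2


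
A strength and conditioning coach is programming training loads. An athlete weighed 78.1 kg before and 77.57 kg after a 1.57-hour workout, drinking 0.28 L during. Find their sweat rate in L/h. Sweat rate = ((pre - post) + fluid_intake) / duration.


Body mass change = 0.53 kg
Total sweat loss = 0.53 + 0.28 = 0.81 L
Rate = 0.81 / 1.57 = 0.516 L/h

0.516 L/h


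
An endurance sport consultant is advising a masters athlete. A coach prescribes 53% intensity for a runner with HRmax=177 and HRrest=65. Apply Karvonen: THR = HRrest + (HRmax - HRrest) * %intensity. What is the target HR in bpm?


Heart rate reserve = 177 - 65 = 112
Intensity fraction = 53 / 100 = 0.53
THR = 65 + 112 * 0.53 = 124.36 bpm

124.36 bpm


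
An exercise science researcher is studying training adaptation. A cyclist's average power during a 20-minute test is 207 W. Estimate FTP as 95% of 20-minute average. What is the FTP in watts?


FTP = 20-min power * 0.95
= 207 * 0.95
= 196.65 W

196.65 W


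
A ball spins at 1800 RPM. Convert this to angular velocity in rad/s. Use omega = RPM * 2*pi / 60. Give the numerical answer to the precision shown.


omega = 1800 * 2 * pi / 60
= 1800 * 6.28318531 / 60
= 11309.734 / 60
= 188.496 rad/s

188.496 rad/s


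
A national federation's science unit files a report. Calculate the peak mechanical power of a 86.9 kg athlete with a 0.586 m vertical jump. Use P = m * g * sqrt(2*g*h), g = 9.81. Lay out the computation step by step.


First, sqrt(2gh) = sqrt(2 * 9.81 * 0.586)
= sqrt(11.49732) = 3.39077 m/s
Power = 86.9 * 9.81 * 3.39077 = 2890.59 W

2890.59 W


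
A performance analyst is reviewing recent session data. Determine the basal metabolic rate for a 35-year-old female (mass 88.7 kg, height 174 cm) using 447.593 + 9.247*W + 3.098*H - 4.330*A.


BMR = 447.593 + 9.247*88.7 + 3.098*174 - 4.330*35
= 1655.3 kcal/day

1655.3 kcal/day


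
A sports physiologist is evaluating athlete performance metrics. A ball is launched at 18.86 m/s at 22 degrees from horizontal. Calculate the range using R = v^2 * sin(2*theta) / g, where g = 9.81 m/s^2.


sin(2 * 22) = sin(44) = 0.694658
v^2 = 18.86^2 = 355.6996
R = 355.6996 * 0.694658 / 9.81
= 25.188 m

25.188 m


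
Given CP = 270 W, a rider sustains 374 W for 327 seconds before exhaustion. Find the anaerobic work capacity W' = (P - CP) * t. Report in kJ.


Excess power = 374 - 270 = 104 W
Work above CP = 104 * 327 = 34008 J
W' = 34.008 kJ

34.008 kJ


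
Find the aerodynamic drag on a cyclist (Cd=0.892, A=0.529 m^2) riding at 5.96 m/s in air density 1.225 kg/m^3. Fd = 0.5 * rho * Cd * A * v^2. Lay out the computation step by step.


Fd = 0.5 * 1.225 * 0.892 * 0.529 * 5.96^2
= 0.5 * 1.225 * 0.892 * 0.529 * 35.5216
= 10.266 N

10.266 N


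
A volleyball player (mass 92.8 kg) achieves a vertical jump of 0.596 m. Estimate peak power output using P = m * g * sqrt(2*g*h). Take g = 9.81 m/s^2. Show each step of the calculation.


2 * g * h = 2 * 9.81 * 0.596 = 11.69352
sqrt(11.69352) = 3.419579 m/s
P = 92.8 * 9.81 * 3.419579 = 3113.08 W

3113.08 W


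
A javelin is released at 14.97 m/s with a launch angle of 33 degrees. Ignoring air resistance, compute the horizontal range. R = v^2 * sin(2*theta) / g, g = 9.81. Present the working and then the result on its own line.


Launch speed squared = 224.1009
sin(2 * 33 deg) = 0.913545
Range = 224.1009 * 0.913545 / 9.81
= 20.869 m

20.869 m


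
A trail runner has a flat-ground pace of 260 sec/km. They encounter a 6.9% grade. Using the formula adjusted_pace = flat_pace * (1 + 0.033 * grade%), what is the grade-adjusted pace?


Grade factor = 1 + 0.033 * 6.9 = 1.2277
Adjusted = 260 * 1.2277 = 319.2 sec/km

319.2 s/km


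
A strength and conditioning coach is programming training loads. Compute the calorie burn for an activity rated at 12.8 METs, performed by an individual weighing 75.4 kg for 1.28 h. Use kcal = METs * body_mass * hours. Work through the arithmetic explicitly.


Product of METs and mass = 12.8 * 75.4 = 965.12
Total kcal = 965.12 * 1.28 = 1235.35 kcal

1235.35 kcal


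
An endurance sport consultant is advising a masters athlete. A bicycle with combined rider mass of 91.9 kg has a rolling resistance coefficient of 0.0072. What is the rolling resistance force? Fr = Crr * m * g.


Fr = 0.0072 * 91.9 * 9.81
= 0.66168 * 9.81
= 6.491 N

6.491 N


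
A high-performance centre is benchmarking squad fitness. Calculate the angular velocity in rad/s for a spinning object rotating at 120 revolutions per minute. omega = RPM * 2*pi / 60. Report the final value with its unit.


omega = RPM * 2*pi / 60
= 120 * 6.28318531 / 60
= 12.566 rad/s

12.566 rad/s


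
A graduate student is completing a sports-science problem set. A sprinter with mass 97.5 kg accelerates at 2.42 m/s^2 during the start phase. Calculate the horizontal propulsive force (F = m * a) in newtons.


F = m * a
= 97.5 * 2.42
= 235.95 N

235.95 N


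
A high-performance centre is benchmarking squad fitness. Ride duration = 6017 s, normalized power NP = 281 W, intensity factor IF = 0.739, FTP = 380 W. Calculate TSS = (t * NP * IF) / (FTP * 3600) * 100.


Numerator = 6017 * 281 * 0.739 = 1249484.203
Denominator = 380 * 3600 = 1368000
TSS = 1249484.203 / 1368000 * 100
= 91.34

91.34 TSS


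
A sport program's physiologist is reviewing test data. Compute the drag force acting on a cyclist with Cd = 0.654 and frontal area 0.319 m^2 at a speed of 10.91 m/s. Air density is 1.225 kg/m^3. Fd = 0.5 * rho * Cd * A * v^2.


Step 1: v^2 = 119.0281
Step 2: Fd = 0.5 * 1.225 * 0.654 * 0.319 * 119.0281
= 15.21 N

15.21 N


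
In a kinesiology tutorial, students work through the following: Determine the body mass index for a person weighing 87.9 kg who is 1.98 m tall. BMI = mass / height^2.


BMI = mass / height^2
= 87.9 / 1.98^2
= 87.9 / 3.9204
= 22.42 kg/m^2

22.42 kg/m^2


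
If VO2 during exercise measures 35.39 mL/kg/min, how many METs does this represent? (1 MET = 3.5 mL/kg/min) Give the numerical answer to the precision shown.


METs = VO2 / 3.5 = 35.39 / 3.5 = 10.11

10.11 METs


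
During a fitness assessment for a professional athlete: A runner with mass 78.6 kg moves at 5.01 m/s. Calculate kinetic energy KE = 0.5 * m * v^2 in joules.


v^2 = 5.01^2 = 25.1001
KE = 0.5 * 78.6 * 25.1001
= 986.43 J

986.43 J


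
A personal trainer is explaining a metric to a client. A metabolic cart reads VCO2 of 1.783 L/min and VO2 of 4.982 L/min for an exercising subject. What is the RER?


RER = VCO2 / VO2 = 1.783 / 4.982 = 0.3579

0.3579


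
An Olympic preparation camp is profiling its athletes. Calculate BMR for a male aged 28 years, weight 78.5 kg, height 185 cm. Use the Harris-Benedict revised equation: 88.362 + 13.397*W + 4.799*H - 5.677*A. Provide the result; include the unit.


Substituting values:
W term = 13.397 * 78.5 = 1051.6645
H term = 4.799 * 185 = 887.815
A term = 5.677 * 28 = 158.956
BMR = 1868.89 kcal/day

1868.89 kcal/day


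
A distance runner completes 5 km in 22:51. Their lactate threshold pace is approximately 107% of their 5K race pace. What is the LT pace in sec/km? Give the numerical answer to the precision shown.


Convert to seconds: 22 min 51 s = 1371 s
Pace per km = 1371 / 5 = 274.2 s/km
LT pace = 274.2 * 1.07 = 293.39 s/km

293.39 s/km


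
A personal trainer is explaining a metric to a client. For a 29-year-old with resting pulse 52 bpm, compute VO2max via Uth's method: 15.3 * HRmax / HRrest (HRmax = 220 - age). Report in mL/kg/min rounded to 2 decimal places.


Step 1: HRmax = 220 - 29 = 191 bpm
Step 2: Ratio = 191 / 52 = 3.6731
Step 3: VO2max = 15.3 * 3.6731 = 56.2 mL/kg/min

56.2 mL/kg/min


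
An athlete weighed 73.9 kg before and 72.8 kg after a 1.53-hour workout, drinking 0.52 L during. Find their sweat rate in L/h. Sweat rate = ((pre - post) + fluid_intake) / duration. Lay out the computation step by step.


Body mass change = 1.1 kg
Total sweat loss = 1.1 + 0.52 = 1.62 L
Rate = 1.62 / 1.53 = 1.059 L/h

1.059 L/h


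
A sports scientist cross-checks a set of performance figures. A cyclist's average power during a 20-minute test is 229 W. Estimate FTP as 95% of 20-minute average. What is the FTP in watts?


FTP = 20-min power * 0.95
= 229 * 0.95
= 217.55 W

217.55 W


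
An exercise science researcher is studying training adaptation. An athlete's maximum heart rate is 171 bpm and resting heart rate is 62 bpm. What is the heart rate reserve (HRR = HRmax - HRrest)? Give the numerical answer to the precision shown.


HRR = HRmax - HRrest
= 171 - 62
= 109 bpm

109 bpm


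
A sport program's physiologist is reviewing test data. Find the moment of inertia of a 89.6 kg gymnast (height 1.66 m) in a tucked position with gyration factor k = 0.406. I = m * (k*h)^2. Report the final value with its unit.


Radius of gyration = 0.406 * 1.66 = 0.67396 m
I = 89.6 * 0.67396^2
= 89.6 * 0.454222
= 40.698 kg*m^2

40.698 kg*m^2


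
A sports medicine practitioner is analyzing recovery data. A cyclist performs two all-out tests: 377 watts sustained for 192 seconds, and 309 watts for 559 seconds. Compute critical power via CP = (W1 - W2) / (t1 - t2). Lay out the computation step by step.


W1 = P1 * t1 = 377 * 192 = 72384 J
W2 = P2 * t2 = 309 * 559 = 172731 J
CP = (72384 - 172731) / (192 - 559)
= 273.43 W

273.43 W


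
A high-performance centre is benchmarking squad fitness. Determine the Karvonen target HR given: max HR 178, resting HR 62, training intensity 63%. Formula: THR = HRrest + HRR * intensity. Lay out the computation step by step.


HRR = HRmax - HRrest = 178 - 62 = 116
THR = 62 + 116 * 0.63
= 135.08 bpm

135.08 bpm


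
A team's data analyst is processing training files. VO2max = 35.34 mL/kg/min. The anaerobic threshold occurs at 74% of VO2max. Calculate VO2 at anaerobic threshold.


AT fraction = 74 / 100 = 0.74
AT VO2 = 35.34 * 0.74
= 26.15 mL/kg/min

26.15 mL/kg/min


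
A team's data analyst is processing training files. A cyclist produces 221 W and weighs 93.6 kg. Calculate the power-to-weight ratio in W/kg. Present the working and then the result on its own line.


P/W = power / mass
= 221 / 93.6
= 2.361 W/kg

2.361 W/kg


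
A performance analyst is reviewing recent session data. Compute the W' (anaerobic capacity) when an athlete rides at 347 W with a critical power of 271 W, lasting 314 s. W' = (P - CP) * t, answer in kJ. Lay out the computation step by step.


Above-CP power = 76 W
Duration = 314 s
W' = 76 * 314 = 23864 J
Convert: 23864 / 1000 = 23.864 kJ

23.864 kJ


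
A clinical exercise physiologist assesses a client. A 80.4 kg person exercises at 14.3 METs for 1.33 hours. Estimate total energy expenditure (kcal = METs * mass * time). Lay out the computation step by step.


Energy = METs * mass(kg) * time(h)
= 14.3 * 80.4 * 1.33
= 1529.13 kcal

1529.13 kcal


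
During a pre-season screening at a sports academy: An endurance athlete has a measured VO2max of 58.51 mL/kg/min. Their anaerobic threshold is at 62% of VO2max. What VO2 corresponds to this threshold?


Anaerobic threshold VO2 = VO2max * 62%
= 58.51 * 0.62
= 36.28 mL/kg/min

36.28 mL/kg/min


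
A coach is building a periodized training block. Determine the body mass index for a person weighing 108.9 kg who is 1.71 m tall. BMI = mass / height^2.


BMI = mass / height^2
= 108.9 / 1.71^2
= 108.9 / 2.9241
= 37.24 kg/m^2

37.24 kg/m^2


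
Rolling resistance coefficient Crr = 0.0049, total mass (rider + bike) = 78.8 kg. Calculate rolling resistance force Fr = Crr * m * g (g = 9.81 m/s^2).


Fr = Crr * m * g
= 0.0049 * 78.8 * 9.81
= 3.788 N

3.788 N


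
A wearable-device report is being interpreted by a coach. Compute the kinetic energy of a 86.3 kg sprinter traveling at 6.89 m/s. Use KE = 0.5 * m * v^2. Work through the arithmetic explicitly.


Velocity squared = 47.4721
KE = 0.5 * 86.3 * 47.4721 = 2048.42 J

2048.42 J


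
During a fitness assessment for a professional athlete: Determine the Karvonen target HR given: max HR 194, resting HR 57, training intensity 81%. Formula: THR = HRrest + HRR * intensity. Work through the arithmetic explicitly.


HRR = HRmax - HRrest = 194 - 57 = 137
THR = 57 + 137 * 0.81
= 167.97 bpm

167.97 bpm


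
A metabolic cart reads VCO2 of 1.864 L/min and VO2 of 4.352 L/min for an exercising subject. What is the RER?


RER = VCO2 / VO2 = 1.864 / 4.352 = 0.4283

0.4283


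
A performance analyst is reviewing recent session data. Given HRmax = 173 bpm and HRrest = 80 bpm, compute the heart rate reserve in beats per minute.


Heart rate reserve = maximum HR minus resting HR
HRR = 173 - 80 = 93 bpm

93 bpm


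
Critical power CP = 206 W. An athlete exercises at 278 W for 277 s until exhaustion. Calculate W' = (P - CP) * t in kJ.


P - CP = 278 - 206 = 72 W
W' = 72 * 277 = 19944 J
= 19944 / 1000 = 19.944 kJ

19.944 kJ


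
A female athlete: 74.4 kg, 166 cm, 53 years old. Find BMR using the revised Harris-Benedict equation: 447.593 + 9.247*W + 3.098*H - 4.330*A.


Intercept = 447.593
Weight contribution = 9.247 * 74.4 = 687.9768
Height contribution = 3.098 * 166 = 514.268
Age contribution = 4.33 * 53 = 229.49
BMR = 447.593 + 687.9768 + 514.268 - 229.49
= 1420.35 kcal/day

1420.35 kcal/day


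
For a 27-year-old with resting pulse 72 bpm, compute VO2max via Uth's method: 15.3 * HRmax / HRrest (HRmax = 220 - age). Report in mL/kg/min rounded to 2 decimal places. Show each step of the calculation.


Step 1: HRmax = 220 - 27 = 193 bpm
Step 2: Ratio = 193 / 72 = 2.6806
Step 3: VO2max = 15.3 * 2.6806 = 41.01 mL/kg/min

41.01 mL/kg/min


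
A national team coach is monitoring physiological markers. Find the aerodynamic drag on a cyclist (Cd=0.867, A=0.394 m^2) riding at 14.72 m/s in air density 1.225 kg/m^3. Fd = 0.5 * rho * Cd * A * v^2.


Fd = 0.5 * 1.225 * 0.867 * 0.394 * 14.72^2
= 0.5 * 1.225 * 0.867 * 0.394 * 216.6784
= 45.335 N

45.335 N


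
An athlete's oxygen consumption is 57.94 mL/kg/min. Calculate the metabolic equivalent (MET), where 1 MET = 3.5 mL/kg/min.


MET = VO2 / 3.5
= 57.94 / 3.5
= 16.55 METs

16.55 METs


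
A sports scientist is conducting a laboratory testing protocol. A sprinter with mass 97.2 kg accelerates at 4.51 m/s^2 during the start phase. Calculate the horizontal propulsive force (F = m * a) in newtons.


F = m * a
= 97.2 * 4.51
= 438.37 N

438.37 N


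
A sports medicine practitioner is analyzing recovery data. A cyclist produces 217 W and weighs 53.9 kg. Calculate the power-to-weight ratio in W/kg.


P/W = power / mass
= 217 / 53.9
= 4.026 W/kg

4.026 W/kg


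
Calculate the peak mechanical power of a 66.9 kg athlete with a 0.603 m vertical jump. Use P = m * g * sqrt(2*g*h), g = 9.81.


First, sqrt(2gh) = sqrt(2 * 9.81 * 0.603)
= sqrt(11.83086) = 3.439602 m/s
Power = 66.9 * 9.81 * 3.439602 = 2257.37 W

2257.37 W


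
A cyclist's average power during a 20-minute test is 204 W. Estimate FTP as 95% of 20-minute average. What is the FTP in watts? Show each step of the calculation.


FTP = 20-min power * 0.95
= 204 * 0.95
= 193.8 W

193.8 W


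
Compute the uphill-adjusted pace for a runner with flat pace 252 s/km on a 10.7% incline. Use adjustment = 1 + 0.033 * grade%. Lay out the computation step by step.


Adjustment factor = 1 + 0.033 * 10.7 = 1.3531
Grade-adjusted pace = 252 * 1.3531 = 340.98 s/km

340.98 s/km


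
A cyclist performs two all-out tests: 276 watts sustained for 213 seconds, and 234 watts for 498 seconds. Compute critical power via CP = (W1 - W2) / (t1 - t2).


W1 = P1 * t1 = 276 * 213 = 58788 J
W2 = P2 * t2 = 234 * 498 = 116532 J
CP = (58788 - 116532) / (213 - 498)
= 202.61 W

202.61 W


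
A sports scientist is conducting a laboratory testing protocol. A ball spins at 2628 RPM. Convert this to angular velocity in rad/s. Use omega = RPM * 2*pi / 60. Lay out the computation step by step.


omega = 2628 * 2 * pi / 60
= 2628 * 6.28318531 / 60
= 16512.211 / 60
= 275.204 rad/s

275.204 rad/s


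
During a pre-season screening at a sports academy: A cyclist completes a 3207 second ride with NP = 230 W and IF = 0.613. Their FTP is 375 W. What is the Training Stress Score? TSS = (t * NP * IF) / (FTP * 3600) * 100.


t * NP * IF = 3207 * 230 * 0.613 = 452154.93
FTP * 3600 = 1350000
TSS = (452154.93 / 1350000) * 100 = 33.49

33.49 TSS


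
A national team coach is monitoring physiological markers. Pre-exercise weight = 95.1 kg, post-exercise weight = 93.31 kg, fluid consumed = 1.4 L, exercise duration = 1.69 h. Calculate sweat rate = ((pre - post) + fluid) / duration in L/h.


Weight loss = 95.1 - 93.31 = 1.79 kg (approx L)
Total sweat = 1.79 + 1.4 = 3.19 L
Sweat rate = 3.19 / 1.69 = 1.888 L/h

1.888 L/h


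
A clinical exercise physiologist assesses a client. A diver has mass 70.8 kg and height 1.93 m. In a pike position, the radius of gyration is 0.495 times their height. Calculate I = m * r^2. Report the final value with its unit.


r = 0.495 * 1.93 = 0.95535 m
I = m * r^2 = 70.8 * 0.912694 = 64.619 kg*m^2

64.619 kg*m^2


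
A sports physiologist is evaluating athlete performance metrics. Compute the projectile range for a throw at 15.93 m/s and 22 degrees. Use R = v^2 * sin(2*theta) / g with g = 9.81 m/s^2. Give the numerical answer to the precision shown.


Two times the angle = 44 degrees
sin(44) = 0.694658
R = 253.7649 * 0.694658 / 9.81 = 17.969 m

17.969 m


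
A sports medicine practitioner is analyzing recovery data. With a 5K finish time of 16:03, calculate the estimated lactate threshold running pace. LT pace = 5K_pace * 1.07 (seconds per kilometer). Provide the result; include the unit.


Race duration = 963 s for 5 km
Average pace = 963 / 5 = 192.6 s/km
LT pace = 192.6 * 1.07
= 206.08 s/km

206.08 s/km


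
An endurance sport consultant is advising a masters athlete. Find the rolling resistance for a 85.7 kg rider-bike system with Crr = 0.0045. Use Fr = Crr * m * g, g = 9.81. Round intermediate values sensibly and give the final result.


m * g = 85.7 * 9.81 = 840.717 N
Fr = 0.0045 * 840.717 = 3.783 N

3.783 N


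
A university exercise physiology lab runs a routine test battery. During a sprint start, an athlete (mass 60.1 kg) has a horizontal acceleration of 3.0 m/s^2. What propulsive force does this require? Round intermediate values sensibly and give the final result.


Propulsive force = mass * acceleration
= 60.1 kg * 3.0 m/s^2
= 180.3 N

180.3 N


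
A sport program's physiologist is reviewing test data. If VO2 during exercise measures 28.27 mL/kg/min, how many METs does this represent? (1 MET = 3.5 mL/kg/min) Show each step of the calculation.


METs = VO2 / 3.5 = 28.27 / 3.5 = 8.08

8.08 METs


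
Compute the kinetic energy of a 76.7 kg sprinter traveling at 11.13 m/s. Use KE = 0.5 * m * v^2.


Velocity squared = 123.8769
KE = 0.5 * 76.7 * 123.8769 = 4750.68 J

4750.68 J


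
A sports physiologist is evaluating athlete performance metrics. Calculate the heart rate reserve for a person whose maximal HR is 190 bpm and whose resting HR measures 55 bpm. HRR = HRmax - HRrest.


HRmax = 190 bpm
HRrest = 55 bpm
HRR = 190 - 55 = 135 bpm

135 bpm


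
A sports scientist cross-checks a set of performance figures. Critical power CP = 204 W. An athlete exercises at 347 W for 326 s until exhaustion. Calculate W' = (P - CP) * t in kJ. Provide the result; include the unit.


P - CP = 347 - 204 = 143 W
W' = 143 * 326 = 46618 J
= 46618 / 1000 = 46.618 kJ

46.618 kJ


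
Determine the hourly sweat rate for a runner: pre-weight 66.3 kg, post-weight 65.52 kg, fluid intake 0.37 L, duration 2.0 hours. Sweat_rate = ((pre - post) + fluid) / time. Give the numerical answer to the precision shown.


Mass lost = 66.3 - 65.52 = 0.78 kg
Add fluid consumed: 0.78 + 0.37 = 1.15 L total sweat
Sweat rate = 1.15 / 2.0 = 0.575 L/h

0.575 L/h


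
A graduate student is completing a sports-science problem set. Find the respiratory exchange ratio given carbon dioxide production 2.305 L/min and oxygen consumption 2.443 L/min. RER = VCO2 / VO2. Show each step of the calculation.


VCO2 = 2.305 L/min
VO2 = 2.443 L/min
RER = 2.305 / 2.443 = 0.9435

0.9435


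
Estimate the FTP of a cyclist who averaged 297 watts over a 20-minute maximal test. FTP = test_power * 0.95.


FTP = 297 * 0.95 = 282.15 W

282.15 W


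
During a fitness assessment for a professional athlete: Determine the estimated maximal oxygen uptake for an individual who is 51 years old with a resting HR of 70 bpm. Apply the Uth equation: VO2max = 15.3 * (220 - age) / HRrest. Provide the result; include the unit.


HRmax = 220 - 51 = 169
VO2max = 15.3 * (169 / 70)
= 15.3 * 2.4143
= 36.94 mL/kg/min

36.94 mL/kg/min


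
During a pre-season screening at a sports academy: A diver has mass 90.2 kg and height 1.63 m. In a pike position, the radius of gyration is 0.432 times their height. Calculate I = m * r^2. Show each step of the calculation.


r = 0.432 * 1.63 = 0.70416 m
I = m * r^2 = 90.2 * 0.495841 = 44.725 kg*m^2

44.725 kg*m^2


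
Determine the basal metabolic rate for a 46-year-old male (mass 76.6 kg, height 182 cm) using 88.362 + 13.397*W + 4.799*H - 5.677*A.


BMR = 88.362 + 13.397*76.6 + 4.799*182 - 5.677*46
= 1726.85 kcal/day

1726.85 kcal/day


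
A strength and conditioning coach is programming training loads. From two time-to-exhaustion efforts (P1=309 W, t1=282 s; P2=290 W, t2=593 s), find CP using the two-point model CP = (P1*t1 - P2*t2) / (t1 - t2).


Work in trial 1 = 87138 J
Work in trial 2 = 171970 J
Delta work = -84832 J
Delta time = -311 s
CP = -84832 / -311 = 272.77 W

272.77 W


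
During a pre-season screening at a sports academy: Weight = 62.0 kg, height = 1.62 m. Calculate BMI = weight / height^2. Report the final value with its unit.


height^2 = 1.62^2 = 2.6244
BMI = 62.0 / 2.6244 = 23.62 kg/m^2

23.62 kg/m^2


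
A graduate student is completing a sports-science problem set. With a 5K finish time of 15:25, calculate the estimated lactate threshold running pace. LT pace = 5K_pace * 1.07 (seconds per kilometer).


Race duration = 925 s for 5 km
Average pace = 925 / 5 = 185.0 s/km
LT pace = 185.0 * 1.07
= 197.95 s/km

197.95 s/km


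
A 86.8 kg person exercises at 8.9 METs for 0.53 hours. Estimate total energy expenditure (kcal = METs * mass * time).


Energy = METs * mass(kg) * time(h)
= 8.9 * 86.8 * 0.53
= 409.44 kcal

409.44 kcal


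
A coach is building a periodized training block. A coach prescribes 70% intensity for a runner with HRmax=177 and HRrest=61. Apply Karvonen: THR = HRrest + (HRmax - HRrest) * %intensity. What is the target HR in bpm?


Heart rate reserve = 177 - 61 = 116
Intensity fraction = 70 / 100 = 0.7
THR = 61 + 116 * 0.7 = 142.2 bpm

142.2 bpm


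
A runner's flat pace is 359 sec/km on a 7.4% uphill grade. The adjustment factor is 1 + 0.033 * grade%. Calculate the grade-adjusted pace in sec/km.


Factor = 1 + 0.033 * 7.4 = 1.2442
Adjusted pace = 359 * 1.2442
= 446.67 sec/km

446.67 s/km


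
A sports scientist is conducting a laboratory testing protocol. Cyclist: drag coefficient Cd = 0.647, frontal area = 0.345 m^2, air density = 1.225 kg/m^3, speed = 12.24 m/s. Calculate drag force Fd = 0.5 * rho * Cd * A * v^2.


v^2 = 12.24^2 = 149.8176
Fd = 0.5 * 1.225 * 0.647 * 0.345 * 149.8176
= 20.483 N

20.483 N


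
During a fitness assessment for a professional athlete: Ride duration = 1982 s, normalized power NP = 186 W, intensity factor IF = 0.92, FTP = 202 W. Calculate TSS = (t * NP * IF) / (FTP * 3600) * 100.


Numerator = 1982 * 186 * 0.92 = 339159.84
Denominator = 202 * 3600 = 727200
TSS = 339159.84 / 727200 * 100
= 46.64

46.64 TSS


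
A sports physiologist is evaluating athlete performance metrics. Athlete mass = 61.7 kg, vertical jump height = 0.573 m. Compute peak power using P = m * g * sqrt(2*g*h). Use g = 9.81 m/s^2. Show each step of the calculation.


sqrt(2 * 9.81 * 0.573) = sqrt(11.24226) = 3.352948 m/s
P = 61.7 * 9.81 * 3.352948
= 2029.46 W

2029.46 W


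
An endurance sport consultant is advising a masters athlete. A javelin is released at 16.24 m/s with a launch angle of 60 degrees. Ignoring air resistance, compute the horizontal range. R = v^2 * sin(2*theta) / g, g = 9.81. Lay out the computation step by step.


Launch speed squared = 263.7376
sin(2 * 60 deg) = 0.866025
Range = 263.7376 * 0.866025 / 9.81
= 23.283 m

23.283 m


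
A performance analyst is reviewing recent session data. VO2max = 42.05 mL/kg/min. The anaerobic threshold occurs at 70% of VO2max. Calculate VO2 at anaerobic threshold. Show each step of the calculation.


AT fraction = 70 / 100 = 0.7
AT VO2 = 42.05 * 0.7
= 29.44 mL/kg/min

29.44 mL/kg/min


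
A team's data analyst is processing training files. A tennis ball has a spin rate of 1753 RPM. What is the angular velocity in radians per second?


Convert RPM to rad/s: multiply by 2*pi and divide by 60
omega = 1753 * 2 * pi / 60
= 183.574 rad/s

183.574 rad/s


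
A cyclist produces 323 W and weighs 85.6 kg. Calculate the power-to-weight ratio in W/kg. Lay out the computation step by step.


P/W = power / mass
= 323 / 85.6
= 3.773 W/kg

3.773 W/kg


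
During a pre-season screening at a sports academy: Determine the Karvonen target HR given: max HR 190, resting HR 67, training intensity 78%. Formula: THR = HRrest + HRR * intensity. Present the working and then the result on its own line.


HRR = HRmax - HRrest = 190 - 67 = 123
THR = 67 + 123 * 0.78
= 162.94 bpm

162.94 bpm


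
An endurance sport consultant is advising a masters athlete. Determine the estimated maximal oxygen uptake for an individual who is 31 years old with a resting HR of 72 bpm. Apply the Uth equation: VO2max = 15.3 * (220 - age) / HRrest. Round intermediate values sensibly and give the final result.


HRmax = 220 - 31 = 189
VO2max = 15.3 * (189 / 72)
= 15.3 * 2.625
= 40.16 mL/kg/min

40.16 mL/kg/min


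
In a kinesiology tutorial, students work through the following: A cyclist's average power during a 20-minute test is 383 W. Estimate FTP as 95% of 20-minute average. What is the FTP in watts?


FTP = 20-min power * 0.95
= 383 * 0.95
= 363.85 W

363.85 W


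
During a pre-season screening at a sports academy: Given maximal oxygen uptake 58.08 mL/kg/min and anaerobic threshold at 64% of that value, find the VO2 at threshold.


Percentage as decimal = 0.64
VO2 at AT = 58.08 * 0.64 = 37.17 mL/kg/min

37.17 mL/kg/min


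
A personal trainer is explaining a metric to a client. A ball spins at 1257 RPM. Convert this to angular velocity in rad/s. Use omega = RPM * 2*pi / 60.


omega = 1257 * 2 * pi / 60
= 1257 * 6.28318531 / 60
= 7897.964 / 60
= 131.633 rad/s

131.633 rad/s


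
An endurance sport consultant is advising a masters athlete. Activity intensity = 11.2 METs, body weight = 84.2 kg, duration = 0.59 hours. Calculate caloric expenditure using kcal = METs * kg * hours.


kcal = 11.2 * 84.2 * 0.59
= 943.04 * 0.59
= 556.39 kcal

556.39 kcal


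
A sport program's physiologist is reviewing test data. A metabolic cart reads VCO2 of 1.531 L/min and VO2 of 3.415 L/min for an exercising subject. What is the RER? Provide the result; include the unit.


RER = VCO2 / VO2 = 1.531 / 3.415 = 0.4483

0.4483


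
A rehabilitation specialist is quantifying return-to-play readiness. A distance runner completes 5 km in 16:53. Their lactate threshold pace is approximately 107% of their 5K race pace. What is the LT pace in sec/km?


Convert to seconds: 16 min 53 s = 1013 s
Pace per km = 1013 / 5 = 202.6 s/km
LT pace = 202.6 * 1.07 = 216.78 s/km

216.78 s/km


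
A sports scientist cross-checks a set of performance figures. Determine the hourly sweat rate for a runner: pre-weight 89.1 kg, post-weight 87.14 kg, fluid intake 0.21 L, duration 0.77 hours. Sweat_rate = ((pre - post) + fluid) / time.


Mass lost = 89.1 - 87.14 = 1.96 kg
Add fluid consumed: 1.96 + 0.21 = 2.17 L total sweat
Sweat rate = 2.17 / 0.77 = 2.818 L/h

2.818 L/h


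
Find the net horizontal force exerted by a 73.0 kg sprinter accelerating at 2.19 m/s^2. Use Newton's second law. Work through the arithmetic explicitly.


Newton's second law: F = m * a
F = 73.0 * 2.19 = 159.87 N

159.87 N


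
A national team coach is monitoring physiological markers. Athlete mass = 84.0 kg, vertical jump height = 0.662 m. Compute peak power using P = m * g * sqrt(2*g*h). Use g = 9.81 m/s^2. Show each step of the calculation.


sqrt(2 * 9.81 * 0.662) = sqrt(12.98844) = 3.603948 m/s
P = 84.0 * 9.81 * 3.603948
= 2969.8 W

2969.8 W


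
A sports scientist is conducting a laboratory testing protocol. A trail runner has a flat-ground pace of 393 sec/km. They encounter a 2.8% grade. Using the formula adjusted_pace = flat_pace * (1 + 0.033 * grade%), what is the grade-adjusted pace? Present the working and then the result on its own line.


Grade factor = 1 + 0.033 * 2.8 = 1.0924
Adjusted = 393 * 1.0924 = 429.31 sec/km

429.31 s/km


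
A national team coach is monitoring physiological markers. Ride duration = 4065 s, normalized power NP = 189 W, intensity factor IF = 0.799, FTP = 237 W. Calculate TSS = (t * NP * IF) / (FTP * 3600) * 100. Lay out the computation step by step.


Numerator = 4065 * 189 * 0.799 = 613859.715
Denominator = 237 * 3600 = 853200
TSS = 613859.715 / 853200 * 100
= 71.95

71.95 TSS


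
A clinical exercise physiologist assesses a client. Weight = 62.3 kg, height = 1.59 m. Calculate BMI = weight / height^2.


height^2 = 1.59^2 = 2.5281
BMI = 62.3 / 2.5281 = 24.64 kg/m^2

24.64 kg/m^2


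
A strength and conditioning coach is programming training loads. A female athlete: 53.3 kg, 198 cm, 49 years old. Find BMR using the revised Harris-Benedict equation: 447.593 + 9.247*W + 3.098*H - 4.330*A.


Intercept = 447.593
Weight contribution = 9.247 * 53.3 = 492.8651
Height contribution = 3.098 * 198 = 613.404
Age contribution = 4.33 * 49 = 212.17
BMR = 447.593 + 492.8651 + 613.404 - 212.17
= 1341.69 kcal/day

1341.69 kcal/day


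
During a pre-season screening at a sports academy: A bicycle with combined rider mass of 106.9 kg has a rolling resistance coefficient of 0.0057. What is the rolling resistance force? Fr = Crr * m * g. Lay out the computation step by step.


Fr = 0.0057 * 106.9 * 9.81
= 0.60933 * 9.81
= 5.978 N

5.978 N


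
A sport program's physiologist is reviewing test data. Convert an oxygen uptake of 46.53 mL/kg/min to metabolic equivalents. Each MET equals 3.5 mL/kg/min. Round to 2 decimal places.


One MET = 3.5 mL/kg/min
Number of METs = 46.53 / 3.5
= 13.29 METs

13.29 METs


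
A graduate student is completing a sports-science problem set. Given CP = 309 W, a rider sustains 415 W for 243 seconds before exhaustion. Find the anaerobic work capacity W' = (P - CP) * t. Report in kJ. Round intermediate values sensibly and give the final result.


Excess power = 415 - 309 = 106 W
Work above CP = 106 * 243 = 25758 J
W' = 25.758 kJ

25.758 kJ
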